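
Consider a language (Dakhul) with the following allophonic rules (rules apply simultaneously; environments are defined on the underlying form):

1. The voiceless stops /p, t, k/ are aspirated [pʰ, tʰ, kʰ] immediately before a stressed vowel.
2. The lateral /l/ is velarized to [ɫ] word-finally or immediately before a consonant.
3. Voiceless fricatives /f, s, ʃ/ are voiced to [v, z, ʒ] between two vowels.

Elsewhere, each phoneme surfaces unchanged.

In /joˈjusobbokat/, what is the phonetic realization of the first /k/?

[k]

/k/ — between /o/ and /a/; rule 1 does not apply here → [k].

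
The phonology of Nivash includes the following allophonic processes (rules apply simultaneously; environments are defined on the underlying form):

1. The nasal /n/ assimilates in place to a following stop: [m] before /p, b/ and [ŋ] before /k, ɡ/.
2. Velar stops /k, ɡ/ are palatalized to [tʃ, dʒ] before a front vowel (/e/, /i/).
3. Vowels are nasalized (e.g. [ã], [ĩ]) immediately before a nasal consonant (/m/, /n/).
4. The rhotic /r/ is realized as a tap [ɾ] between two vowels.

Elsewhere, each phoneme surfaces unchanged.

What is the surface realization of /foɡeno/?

[fodʒẽno]

/f/ — not in any rule's target class → [f].
/o/ — between /f/ and /ɡ/; rule 3 does not apply here → [o].
/ɡ/ — between /o/ and /e/, before a front vowel — surfaces as [dʒ] (rule 2).
/e/ (between /ɡ/ and /n/) occurs before a nasal consonant → [ẽ] by rule 3.
/n/ (between /e/ and /o/) is in the target of rule 1 but the environment (before a labial or velar stop) is not met → [n].
/o/ (word-final) is in the target of rule 3 but the environment (before a nasal consonant) is not met → [o].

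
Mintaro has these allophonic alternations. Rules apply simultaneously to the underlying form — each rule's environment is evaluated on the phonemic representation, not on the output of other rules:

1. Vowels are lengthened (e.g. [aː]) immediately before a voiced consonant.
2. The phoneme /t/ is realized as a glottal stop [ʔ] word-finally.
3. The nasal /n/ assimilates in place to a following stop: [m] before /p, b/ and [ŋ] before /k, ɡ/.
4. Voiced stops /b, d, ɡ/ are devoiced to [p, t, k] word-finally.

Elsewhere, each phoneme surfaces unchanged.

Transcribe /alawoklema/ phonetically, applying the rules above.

[aːlaːwokleːma]

/a/ — word-initial, before a voiced consonant — surfaces as [aː] (rule 1).
/a/ (between /l/ and /w/) occurs before a voiced consonant → [aː] by rule 1.
/o/ (between /w/ and /k/) is in the target of rule 1 but the environment (before a voiced consonant) is not met → [o].
Rule 1 applies to /e/ (between /l/ and /m/: before a voiced consonant) → [eː].
/a/ (word-final) is in the target of rule 1 but the environment (before a voiced consonant) is not met → [a].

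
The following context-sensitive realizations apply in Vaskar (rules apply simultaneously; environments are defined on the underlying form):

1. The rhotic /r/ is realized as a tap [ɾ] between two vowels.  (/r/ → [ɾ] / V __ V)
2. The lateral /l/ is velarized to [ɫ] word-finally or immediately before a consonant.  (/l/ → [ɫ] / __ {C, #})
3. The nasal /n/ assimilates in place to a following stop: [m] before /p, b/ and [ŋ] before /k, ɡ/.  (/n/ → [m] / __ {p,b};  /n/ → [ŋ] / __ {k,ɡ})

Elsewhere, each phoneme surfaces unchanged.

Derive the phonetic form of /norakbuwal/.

/n/ — word-initial; rule 3 does not apply here → [n].
/o/ (between /n/ and /r/): no rule targets it → [o].
/r/ — between /o/ and /a/, between two vowels — surfaces as [ɾ] (rule 1).
/a/ (between /r/ and /k/): no rule targets it → [a].
/k/ (between /a/ and /b/): no rule targets it → [k].
/b/ (between /k/ and /u/) is unaffected → [b].
/u/ stays [u].
/w/ (between /u/ and /a/) is unaffected → [w].
/a/ stays [a].
/l/ — word-final, word-finally or immediately before a consonant — surfaces as [ɫ] (rule 2).

[noɾakbuwaɫ]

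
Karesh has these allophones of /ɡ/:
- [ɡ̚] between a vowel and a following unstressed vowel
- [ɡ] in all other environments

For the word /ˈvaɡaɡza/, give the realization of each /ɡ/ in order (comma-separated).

Occurrence 1 (position 3): between a vowel and a following unstressed vowel → [ɡ̚].
Occurrence 2 (position 5): no conditioning environment matches → elsewhere allophone [ɡ].

[ɡ̚], [ɡ]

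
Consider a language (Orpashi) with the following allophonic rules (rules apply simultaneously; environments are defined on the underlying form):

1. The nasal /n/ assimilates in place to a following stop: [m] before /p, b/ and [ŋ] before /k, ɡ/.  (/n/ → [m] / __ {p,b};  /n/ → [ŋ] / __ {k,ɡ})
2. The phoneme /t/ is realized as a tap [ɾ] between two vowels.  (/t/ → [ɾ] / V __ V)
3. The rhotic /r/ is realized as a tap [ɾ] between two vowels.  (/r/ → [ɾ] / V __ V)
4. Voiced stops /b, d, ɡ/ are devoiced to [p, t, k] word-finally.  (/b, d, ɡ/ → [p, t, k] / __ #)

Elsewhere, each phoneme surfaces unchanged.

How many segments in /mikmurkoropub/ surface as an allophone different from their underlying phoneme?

2

Segments that undergo a rule: /r/ → [ɾ] (rule 3); /b/ → [p] (rule 4).
All other segments surface unchanged.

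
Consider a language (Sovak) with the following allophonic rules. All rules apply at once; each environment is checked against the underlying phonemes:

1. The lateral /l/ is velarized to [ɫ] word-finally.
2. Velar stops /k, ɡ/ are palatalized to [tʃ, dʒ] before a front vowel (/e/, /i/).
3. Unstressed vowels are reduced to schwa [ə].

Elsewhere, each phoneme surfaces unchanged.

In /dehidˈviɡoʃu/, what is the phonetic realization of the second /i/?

[i]

/i/ (between /v/ and /ɡ/) fails the environment for rule 3, so it stays [i].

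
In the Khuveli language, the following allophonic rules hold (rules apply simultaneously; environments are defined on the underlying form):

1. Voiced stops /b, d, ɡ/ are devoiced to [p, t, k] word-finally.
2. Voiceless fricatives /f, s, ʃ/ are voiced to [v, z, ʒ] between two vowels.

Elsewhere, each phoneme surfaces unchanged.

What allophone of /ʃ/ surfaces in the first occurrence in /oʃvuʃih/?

[ʃ]

/ʃ/ — between /o/ and /v/; rule 2 does not apply here → [ʃ].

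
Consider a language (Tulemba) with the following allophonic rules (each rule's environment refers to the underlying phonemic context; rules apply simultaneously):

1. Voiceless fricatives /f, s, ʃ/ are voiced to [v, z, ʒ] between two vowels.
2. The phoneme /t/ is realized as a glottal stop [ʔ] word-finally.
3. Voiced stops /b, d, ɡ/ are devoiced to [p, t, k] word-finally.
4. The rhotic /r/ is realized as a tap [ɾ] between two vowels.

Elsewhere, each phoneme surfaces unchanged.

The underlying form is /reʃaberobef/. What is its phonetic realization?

/r/ — word-initial; rule 4 does not apply here → [r].
/e/ — not in any rule's target class → [e].
Rule 1 applies to /ʃ/ (between /e/ and /a/: between two vowels) → [ʒ].
/a/ (between /ʃ/ and /b/) is unaffected → [a].
/b/ (between /a/ and /e/): rule 3 targets it, but not word-finally → unchanged [b].
/e/ (between /b/ and /r/) is unaffected → [e].
/r/ — between /e/ and /o/, between two vowels — surfaces as [ɾ] (rule 4).
/o/ — not in any rule's target class → [o].
/b/ (between /o/ and /e/): rule 3 targets it, but not word-finally → unchanged [b].
/e/ stays [e].
/f/ — word-final; rule 1 does not apply here → [f].

[reʒabeɾobef]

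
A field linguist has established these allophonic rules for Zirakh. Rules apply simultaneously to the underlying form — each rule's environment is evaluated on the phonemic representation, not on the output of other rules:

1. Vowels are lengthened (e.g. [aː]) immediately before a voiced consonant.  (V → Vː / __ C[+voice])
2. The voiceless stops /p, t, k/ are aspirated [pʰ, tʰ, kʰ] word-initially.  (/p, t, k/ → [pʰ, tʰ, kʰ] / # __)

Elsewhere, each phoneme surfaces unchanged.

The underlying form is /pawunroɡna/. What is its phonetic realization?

[pʰaːwuːnroːɡna]

/p/ (word-initial) occurs word-initially → [pʰ] by rule 2.
/a/ (between /p/ and /w/) occurs before a voiced consonant → [aː] by rule 1.
/w/ (between /a/ and /u/): no rule targets it → [w].
Rule 1 applies to /u/ (between /w/ and /n/: before a voiced consonant) → [uː].
/n/ (between /u/ and /r/): no rule targets it → [n].
/r/ (between /n/ and /o/) is unaffected → [r].
Rule 1 applies to /o/ (between /r/ and /ɡ/: before a voiced consonant) → [oː].
/ɡ/ — not in any rule's target class → [ɡ].
/n/ (between /ɡ/ and /a/): no rule targets it → [n].
/a/ (word-final) fails the environment for rule 1, so it stays [a].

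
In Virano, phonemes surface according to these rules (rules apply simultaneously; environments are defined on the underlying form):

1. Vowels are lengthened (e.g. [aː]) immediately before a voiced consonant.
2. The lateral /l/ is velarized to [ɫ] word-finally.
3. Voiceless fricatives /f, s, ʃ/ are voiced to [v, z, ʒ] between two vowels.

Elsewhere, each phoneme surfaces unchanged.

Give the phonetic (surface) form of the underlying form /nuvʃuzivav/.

[nuːvʃuːziːvaːv]

Rule 1 applies to /u/ (between /n/ and /v/: before a voiced consonant) → [uː].
/ʃ/ — between /v/ and /u/; rule 3 does not apply here → [ʃ].
Rule 1 applies to /u/ (between /ʃ/ and /z/: before a voiced consonant) → [uː].
/i/ — between /z/ and /v/, before a voiced consonant — surfaces as [iː] (rule 1).
/a/ (between /v/ and /v/): before a voiced consonant, so rule 1 applies → [aː].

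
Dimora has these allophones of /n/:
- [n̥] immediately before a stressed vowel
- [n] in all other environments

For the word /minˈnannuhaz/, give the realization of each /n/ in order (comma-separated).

Occurrence 1 (position 3): no conditioning environment matches → elsewhere allophone [n].
Occurrence 2 (position 4): immediately before a stressed vowel → [n̥].
Occurrence 3 (position 6): no conditioning environment matches → elsewhere allophone [n].
Occurrence 4 (position 7): no conditioning environment matches → elsewhere allophone [n].

[n], [n̥], [n], [n]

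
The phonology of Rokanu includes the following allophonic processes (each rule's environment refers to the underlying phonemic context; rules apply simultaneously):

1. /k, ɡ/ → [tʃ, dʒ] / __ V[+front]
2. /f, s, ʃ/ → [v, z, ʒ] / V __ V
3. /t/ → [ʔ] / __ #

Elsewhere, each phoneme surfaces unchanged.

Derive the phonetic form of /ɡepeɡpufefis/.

[dʒepeɡpuvevis]

/ɡ/ (word-initial): before a front vowel, so rule 1 applies → [dʒ].
/e/ (between /ɡ/ and /p/) is unaffected → [e].
/p/ (between /e/ and /e/) is unaffected → [p].
/e/ (between /p/ and /ɡ/): no rule targets it → [e].
/ɡ/ (between /e/ and /p/) fails the environment for rule 1, so it stays [ɡ].
/p/ stays [p].
/u/ (between /p/ and /f/) is unaffected → [u].
/f/ (between /u/ and /e/): between two vowels, so rule 2 applies → [v].
/e/ (between /f/ and /f/) is unaffected → [e].
/f/ (between /e/ and /i/) occurs between two vowels → [v] by rule 2.
/i/ stays [i].
/s/ (word-final) fails the environment for rule 2, so it stays [s].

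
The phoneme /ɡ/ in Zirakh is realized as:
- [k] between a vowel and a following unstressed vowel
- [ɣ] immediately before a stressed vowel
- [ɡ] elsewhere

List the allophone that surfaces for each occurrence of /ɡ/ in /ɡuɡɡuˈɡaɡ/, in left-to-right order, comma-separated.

[ɡ], [ɡ], [ɡ], [ɣ], [ɡ]

Occurrence 1 (position 1): no conditioning environment matches → elsewhere allophone [ɡ].
Occurrence 2 (position 3): no conditioning environment matches → elsewhere allophone [ɡ].
Occurrence 3 (position 4): no conditioning environment matches → elsewhere allophone [ɡ].
Occurrence 4 (position 6): immediately before a stressed vowel → [ɣ].
Occurrence 5 (position 8): no conditioning environment matches → elsewhere allophone [ɡ].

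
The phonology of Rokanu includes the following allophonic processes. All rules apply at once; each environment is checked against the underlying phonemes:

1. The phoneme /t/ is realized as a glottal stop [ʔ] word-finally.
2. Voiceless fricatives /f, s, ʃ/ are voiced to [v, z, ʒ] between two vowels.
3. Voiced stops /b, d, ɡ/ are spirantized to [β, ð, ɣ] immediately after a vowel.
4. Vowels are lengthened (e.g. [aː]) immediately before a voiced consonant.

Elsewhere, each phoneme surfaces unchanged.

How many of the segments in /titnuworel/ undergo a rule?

3

Segments that undergo a rule: /u/ → [uː] (rule 4); /o/ → [oː] (rule 4); /e/ → [eː] (rule 4).
All other segments surface unchanged.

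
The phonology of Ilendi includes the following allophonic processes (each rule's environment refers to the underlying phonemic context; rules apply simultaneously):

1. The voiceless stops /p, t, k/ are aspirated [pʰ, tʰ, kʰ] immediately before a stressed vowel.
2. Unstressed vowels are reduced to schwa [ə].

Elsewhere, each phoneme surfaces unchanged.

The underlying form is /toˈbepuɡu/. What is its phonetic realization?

[təˈbepəɡə]

/t/ (word-initial) is in the target of rule 1 but the environment (immediately before a stressed vowel) is not met → [t].
/o/ meets the environment for rule 2 (in an unstressed syllable) → [ə].
/e/ (between /b/ and /p/) fails the environment for rule 2, so it stays [e].
/p/ (between /e/ and /u/) is in the target of rule 1 but the environment (immediately before a stressed vowel) is not met → [p].
/u/ (between /p/ and /ɡ/) occurs in an unstressed syllable → [ə] by rule 2.
/u/ (word-final) occurs in an unstressed syllable → [ə] by rule 2.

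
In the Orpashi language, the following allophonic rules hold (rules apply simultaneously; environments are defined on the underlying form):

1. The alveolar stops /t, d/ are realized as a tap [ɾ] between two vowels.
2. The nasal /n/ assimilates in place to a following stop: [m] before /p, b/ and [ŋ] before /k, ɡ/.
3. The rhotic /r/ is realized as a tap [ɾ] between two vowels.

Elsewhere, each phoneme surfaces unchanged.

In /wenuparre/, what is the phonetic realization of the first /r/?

[r]

/r/ (between /a/ and /r/): rule 3 targets it, but not between two vowels → unchanged [r].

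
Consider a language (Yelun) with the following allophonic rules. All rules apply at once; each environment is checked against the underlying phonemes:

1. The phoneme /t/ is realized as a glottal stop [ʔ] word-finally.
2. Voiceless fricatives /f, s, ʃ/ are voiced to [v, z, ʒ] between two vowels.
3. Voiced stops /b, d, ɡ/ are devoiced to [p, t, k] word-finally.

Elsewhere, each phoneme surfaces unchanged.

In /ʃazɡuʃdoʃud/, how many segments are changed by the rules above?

2

Segments that undergo a rule: /ʃ/ → [ʒ] (rule 2); /d/ → [t] (rule 3).
All other segments surface unchanged.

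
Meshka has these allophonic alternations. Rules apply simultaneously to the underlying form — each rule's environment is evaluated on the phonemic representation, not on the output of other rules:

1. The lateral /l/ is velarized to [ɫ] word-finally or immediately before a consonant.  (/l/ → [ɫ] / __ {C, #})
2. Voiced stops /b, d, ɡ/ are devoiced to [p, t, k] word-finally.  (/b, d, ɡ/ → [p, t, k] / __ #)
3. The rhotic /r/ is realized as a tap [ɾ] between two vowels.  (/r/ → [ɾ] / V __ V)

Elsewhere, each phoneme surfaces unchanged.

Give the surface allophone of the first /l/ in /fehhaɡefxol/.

/l/ meets the environment for rule 1 (word-finally or immediately before a consonant) → [ɫ].

[ɫ]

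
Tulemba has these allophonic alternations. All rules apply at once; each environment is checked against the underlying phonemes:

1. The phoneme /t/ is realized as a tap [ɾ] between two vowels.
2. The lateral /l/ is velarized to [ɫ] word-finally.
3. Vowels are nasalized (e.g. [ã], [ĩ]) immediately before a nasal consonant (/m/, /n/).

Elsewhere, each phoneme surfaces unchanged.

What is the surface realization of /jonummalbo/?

[jõnũmmalbo]

/j/ (word-initial) is unaffected → [j].
/o/ (between /j/ and /n/) occurs before a nasal consonant → [õ] by rule 3.
/n/ (between /o/ and /u/): no rule targets it → [n].
/u/ — between /n/ and /m/, before a nasal consonant — surfaces as [ũ] (rule 3).
/m/ (between /u/ and /m/): no rule targets it → [m].
/m/ (between /m/ and /a/): no rule targets it → [m].
/a/ (between /m/ and /l/) fails the environment for rule 3, so it stays [a].
/l/ (between /a/ and /b/) is in the target of rule 2 but the environment (word-finally) is not met → [l].
/b/ stays [b].
/o/ (word-final): rule 3 targets it, but not before a nasal consonant → unchanged [o].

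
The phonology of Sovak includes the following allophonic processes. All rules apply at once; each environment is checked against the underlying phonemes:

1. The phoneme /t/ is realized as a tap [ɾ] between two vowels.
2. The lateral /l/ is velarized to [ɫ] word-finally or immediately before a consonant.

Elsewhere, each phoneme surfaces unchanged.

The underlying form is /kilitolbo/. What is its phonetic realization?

/k/ (word-initial): no rule targets it → [k].
/i/ (between /k/ and /l/) is unaffected → [i].
/l/ (between /i/ and /i/): rule 2 targets it, but not word-finally or immediately before a consonant → unchanged [l].
/i/ — not in any rule's target class → [i].
/t/ (between /i/ and /o/) occurs between two vowels → [ɾ] by rule 1.
/o/ — not in any rule's target class → [o].
/l/ (between /o/ and /b/) occurs word-finally or immediately before a consonant → [ɫ] by rule 2.
/b/ (between /l/ and /o/): no rule targets it → [b].
/o/ — not in any rule's target class → [o].

[kiliɾoɫbo]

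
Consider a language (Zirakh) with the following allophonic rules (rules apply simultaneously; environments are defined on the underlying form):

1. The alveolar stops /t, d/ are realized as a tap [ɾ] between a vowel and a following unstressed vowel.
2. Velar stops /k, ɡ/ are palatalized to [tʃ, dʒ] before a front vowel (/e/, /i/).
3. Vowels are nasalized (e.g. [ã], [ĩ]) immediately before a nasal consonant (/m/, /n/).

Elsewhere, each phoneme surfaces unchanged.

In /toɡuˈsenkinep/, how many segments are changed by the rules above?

3

Segments that undergo a rule: /e/ → [ẽ] (rule 3); /k/ → [tʃ] (rule 2); /i/ → [ĩ] (rule 3).
All other segments surface unchanged.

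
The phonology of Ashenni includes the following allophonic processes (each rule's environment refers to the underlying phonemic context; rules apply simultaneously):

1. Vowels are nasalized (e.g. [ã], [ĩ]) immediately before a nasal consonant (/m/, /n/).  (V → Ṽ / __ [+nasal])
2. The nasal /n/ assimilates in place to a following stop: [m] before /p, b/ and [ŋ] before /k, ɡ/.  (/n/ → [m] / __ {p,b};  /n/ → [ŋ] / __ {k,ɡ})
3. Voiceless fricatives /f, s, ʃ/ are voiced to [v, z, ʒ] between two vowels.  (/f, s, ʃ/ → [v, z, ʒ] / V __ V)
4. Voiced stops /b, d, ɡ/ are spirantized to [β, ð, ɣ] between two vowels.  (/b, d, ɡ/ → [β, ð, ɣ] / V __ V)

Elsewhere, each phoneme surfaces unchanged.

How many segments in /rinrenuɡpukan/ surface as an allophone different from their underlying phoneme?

3

Segments that undergo a rule: /i/ → [ĩ] (rule 1); /e/ → [ẽ] (rule 1); /a/ → [ã] (rule 1).
All other segments surface unchanged.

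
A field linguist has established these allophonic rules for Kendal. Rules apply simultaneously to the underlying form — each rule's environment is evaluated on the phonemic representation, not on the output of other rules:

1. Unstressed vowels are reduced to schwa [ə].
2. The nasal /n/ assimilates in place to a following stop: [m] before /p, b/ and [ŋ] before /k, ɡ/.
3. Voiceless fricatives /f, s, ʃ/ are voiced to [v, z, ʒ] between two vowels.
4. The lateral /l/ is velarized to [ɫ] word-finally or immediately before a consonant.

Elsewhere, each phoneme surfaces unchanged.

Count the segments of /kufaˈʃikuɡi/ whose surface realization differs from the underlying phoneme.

Segments that undergo a rule: /u/ → [ə] (rule 1); /f/ → [v] (rule 3); /a/ → [ə] (rule 1); /ʃ/ → [ʒ] (rule 3); /u/ → [ə] (rule 1); /i/ → [ə] (rule 1).
All other segments surface unchanged.

6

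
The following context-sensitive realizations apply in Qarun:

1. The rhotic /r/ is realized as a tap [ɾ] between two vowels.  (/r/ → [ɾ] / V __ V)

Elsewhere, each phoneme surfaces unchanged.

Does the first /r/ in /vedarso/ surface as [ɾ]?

No

/r/ (between /a/ and /s/) is in the target of rule 1 but the environment (between two vowels) is not met → [r].
The actual realization is [r], not [ɾ].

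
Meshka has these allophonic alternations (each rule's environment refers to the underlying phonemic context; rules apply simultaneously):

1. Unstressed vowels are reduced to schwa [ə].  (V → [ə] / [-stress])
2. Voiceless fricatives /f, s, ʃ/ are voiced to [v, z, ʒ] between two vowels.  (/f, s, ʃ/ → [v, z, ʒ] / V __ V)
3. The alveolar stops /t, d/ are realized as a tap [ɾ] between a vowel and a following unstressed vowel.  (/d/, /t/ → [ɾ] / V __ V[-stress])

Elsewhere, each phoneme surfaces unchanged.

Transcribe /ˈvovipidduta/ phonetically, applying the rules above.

[ˈvovəpəddəɾə]

/o/ (between /v/ and /v/) fails the environment for rule 1, so it stays [o].
/i/ (between /v/ and /p/) occurs in an unstressed syllable → [ə] by rule 1.
Rule 1 applies to /i/ (between /p/ and /d/: in an unstressed syllable) → [ə].
/d/ (between /i/ and /d/): rule 3 targets it, but not between a vowel and a following unstressed vowel → unchanged [d].
/d/ — between /d/ and /u/; rule 3 does not apply here → [d].
/u/ (between /d/ and /t/): in an unstressed syllable, so rule 1 applies → [ə].
/t/ — between /u/ and /a/, between a vowel and a following unstressed vowel — surfaces as [ɾ] (rule 3).
/a/ meets the environment for rule 1 (in an unstressed syllable) → [ə].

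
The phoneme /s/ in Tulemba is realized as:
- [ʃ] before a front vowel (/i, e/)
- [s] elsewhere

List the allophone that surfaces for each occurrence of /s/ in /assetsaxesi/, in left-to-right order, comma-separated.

Occurrence 1 (position 2): no conditioning environment matches → elsewhere allophone [s].
Occurrence 2 (position 3): before a front vowel (/i, e/) → [ʃ].
Occurrence 3 (position 6): no conditioning environment matches → elsewhere allophone [s].
Occurrence 4 (position 10): before a front vowel (/i, e/) → [ʃ].

[s], [ʃ], [s], [ʃ]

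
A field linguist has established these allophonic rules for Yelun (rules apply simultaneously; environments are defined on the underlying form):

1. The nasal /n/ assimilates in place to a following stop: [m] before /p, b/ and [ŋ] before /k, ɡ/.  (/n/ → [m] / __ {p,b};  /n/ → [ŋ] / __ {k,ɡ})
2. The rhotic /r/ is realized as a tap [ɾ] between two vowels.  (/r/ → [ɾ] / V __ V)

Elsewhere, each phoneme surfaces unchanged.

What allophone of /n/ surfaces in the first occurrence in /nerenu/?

/n/ (word-initial) is in the target of rule 1 but the environment (before a labial or velar stop) is not met → [n].

[n]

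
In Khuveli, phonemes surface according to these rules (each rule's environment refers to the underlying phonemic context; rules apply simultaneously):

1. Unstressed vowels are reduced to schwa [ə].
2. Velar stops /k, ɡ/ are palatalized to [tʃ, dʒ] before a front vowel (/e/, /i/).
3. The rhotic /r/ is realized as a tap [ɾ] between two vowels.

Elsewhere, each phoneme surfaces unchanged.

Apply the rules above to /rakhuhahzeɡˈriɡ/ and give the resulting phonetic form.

[rəkhəhəhzəɡˈriɡ]

/r/ (word-initial): rule 3 targets it, but not between two vowels → unchanged [r].
/a/ (between /r/ and /k/) occurs in an unstressed syllable → [ə] by rule 1.
/k/ — between /a/ and /h/; rule 2 does not apply here → [k].
/u/ meets the environment for rule 1 (in an unstressed syllable) → [ə].
/a/ (between /h/ and /h/) occurs in an unstressed syllable → [ə] by rule 1.
/e/ meets the environment for rule 1 (in an unstressed syllable) → [ə].
/ɡ/ (between /e/ and /r/) fails the environment for rule 2, so it stays [ɡ].
/r/ (between /ɡ/ and /i/) is in the target of rule 3 but the environment (between two vowels) is not met → [r].
/i/ (between /r/ and /ɡ/) fails the environment for rule 1, so it stays [i].
/ɡ/ (word-final) is in the target of rule 2 but the environment (before a front vowel) is not met → [ɡ].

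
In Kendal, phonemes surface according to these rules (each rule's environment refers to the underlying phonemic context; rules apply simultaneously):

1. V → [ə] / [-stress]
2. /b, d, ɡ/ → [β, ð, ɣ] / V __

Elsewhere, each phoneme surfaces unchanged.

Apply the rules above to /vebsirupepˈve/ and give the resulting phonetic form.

[vəβsərəpəpˈve]

/v/ (word-initial) is unaffected → [v].
Rule 1 applies to /e/ (between /v/ and /b/: in an unstressed syllable) → [ə].
/b/ (between /e/ and /s/): immediately after a vowel, so rule 2 applies → [β].
/s/ — not in any rule's target class → [s].
/i/ — between /s/ and /r/, in an unstressed syllable — surfaces as [ə] (rule 1).
/r/ stays [r].
Rule 1 applies to /u/ (between /r/ and /p/: in an unstressed syllable) → [ə].
/p/ — not in any rule's target class → [p].
/e/ (between /p/ and /p/) occurs in an unstressed syllable → [ə] by rule 1.
/p/ (between /e/ and /v/) is unaffected → [p].
/v/ stays [v].
/e/ (word-final): rule 1 targets it, but not in an unstressed syllable → unchanged [e].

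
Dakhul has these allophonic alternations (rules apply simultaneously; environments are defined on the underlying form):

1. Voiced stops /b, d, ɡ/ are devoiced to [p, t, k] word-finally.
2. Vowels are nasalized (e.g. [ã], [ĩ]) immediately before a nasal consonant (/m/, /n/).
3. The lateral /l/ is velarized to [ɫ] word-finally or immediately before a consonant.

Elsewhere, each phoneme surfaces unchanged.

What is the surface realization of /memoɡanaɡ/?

/m/ — not in any rule's target class → [m].
/e/ (between /m/ and /m/) occurs before a nasal consonant → [ẽ] by rule 2.
/m/ (between /e/ and /o/) is unaffected → [m].
/o/ (between /m/ and /ɡ/) is in the target of rule 2 but the environment (before a nasal consonant) is not met → [o].
/ɡ/ (between /o/ and /a/): rule 1 targets it, but not word-finally → unchanged [ɡ].
/a/ — between /ɡ/ and /n/, before a nasal consonant — surfaces as [ã] (rule 2).
/n/ — not in any rule's target class → [n].
/a/ (between /n/ and /ɡ/): rule 2 targets it, but not before a nasal consonant → unchanged [a].
Rule 1 applies to /ɡ/ (word-final: word-finally) → [k].

[mẽmoɡãnak]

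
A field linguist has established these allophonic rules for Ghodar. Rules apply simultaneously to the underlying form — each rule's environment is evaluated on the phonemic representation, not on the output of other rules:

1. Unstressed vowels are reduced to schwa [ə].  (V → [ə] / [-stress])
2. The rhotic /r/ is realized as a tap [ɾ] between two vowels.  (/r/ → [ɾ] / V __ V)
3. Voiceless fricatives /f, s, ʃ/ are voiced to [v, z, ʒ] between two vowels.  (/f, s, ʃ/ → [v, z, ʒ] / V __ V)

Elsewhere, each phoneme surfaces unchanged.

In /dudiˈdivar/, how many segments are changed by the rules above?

3

Segments that undergo a rule: /u/ → [ə] (rule 1); /i/ → [ə] (rule 1); /a/ → [ə] (rule 1).
All other segments surface unchanged.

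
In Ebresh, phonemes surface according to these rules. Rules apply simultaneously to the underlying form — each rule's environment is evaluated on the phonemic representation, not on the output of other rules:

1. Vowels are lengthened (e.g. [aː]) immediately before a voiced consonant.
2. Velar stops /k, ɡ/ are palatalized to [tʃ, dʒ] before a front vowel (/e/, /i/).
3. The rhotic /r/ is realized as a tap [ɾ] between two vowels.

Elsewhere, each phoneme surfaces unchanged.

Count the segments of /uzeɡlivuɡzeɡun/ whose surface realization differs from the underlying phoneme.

6

Segments that undergo a rule: /u/ → [uː] (rule 1); /e/ → [eː] (rule 1); /i/ → [iː] (rule 1); /u/ → [uː] (rule 1); /e/ → [eː] (rule 1); /u/ → [uː] (rule 1).
All other segments surface unchanged.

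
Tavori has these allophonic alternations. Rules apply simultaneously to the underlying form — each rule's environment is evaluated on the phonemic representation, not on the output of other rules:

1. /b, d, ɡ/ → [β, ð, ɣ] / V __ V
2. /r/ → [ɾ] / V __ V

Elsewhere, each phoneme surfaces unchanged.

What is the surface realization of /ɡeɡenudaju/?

[ɡeɣenuðaju]

/ɡ/ — word-initial; rule 1 does not apply here → [ɡ].
/e/ — not in any rule's target class → [e].
/ɡ/ (between /e/ and /e/) occurs between two vowels → [ɣ] by rule 1.
/e/ stays [e].
/n/ (between /e/ and /u/) is unaffected → [n].
/u/ (between /n/ and /d/): no rule targets it → [u].
/d/ meets the environment for rule 1 (between two vowels) → [ð].
/a/ (between /d/ and /j/) is unaffected → [a].
/j/ (between /a/ and /u/): no rule targets it → [j].
/u/ — not in any rule's target class → [u].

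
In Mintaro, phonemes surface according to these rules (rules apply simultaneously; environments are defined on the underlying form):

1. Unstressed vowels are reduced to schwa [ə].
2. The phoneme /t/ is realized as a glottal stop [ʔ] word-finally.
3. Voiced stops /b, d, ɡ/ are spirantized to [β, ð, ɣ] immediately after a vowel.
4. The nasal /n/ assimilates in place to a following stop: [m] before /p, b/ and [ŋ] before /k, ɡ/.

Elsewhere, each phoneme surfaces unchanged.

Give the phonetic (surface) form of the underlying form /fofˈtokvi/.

[fəfˈtokvə]

/f/ (word-initial): no rule targets it → [f].
/o/ — between /f/ and /f/, in an unstressed syllable — surfaces as [ə] (rule 1).
/f/ (between /o/ and /t/): no rule targets it → [f].
/t/ (between /f/ and /o/) fails the environment for rule 2, so it stays [t].
/o/ (between /t/ and /k/): rule 1 targets it, but not in an unstressed syllable → unchanged [o].
/k/ — not in any rule's target class → [k].
/v/ (between /k/ and /i/) is unaffected → [v].
/i/ — word-final, in an unstressed syllable — surfaces as [ə] (rule 1).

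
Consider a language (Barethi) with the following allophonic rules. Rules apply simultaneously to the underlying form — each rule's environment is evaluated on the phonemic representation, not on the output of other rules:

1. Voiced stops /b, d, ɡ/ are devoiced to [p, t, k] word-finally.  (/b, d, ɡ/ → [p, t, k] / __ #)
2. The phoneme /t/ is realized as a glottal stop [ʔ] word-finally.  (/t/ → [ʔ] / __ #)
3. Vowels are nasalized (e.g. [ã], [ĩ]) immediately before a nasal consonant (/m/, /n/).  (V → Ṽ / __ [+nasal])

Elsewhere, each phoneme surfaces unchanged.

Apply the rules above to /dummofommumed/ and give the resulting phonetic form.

[dũmmofõmmũmet]

/d/ (word-initial) fails the environment for rule 1, so it stays [d].
/u/ meets the environment for rule 3 (before a nasal consonant) → [ũ].
/m/ stays [m].
/m/ — not in any rule's target class → [m].
/o/ (between /m/ and /f/): rule 3 targets it, but not before a nasal consonant → unchanged [o].
/f/ (between /o/ and /o/): no rule targets it → [f].
Rule 3 applies to /o/ (between /f/ and /m/: before a nasal consonant) → [õ].
/m/ (between /o/ and /m/) is unaffected → [m].
/m/ stays [m].
/u/ meets the environment for rule 3 (before a nasal consonant) → [ũ].
/m/ (between /u/ and /e/) is unaffected → [m].
/e/ — between /m/ and /d/; rule 3 does not apply here → [e].
/d/ meets the environment for rule 1 (word-finally) → [t].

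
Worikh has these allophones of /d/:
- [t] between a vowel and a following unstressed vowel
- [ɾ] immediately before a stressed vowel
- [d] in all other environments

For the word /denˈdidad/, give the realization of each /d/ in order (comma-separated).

[d], [ɾ], [t], [d]

Occurrence 1 (position 1): no conditioning environment matches → elsewhere allophone [d].
Occurrence 2 (position 4): immediately before a stressed vowel → [ɾ].
Occurrence 3 (position 6): between a vowel and a following unstressed vowel → [t].
Occurrence 4 (position 8): no conditioning environment matches → elsewhere allophone [d].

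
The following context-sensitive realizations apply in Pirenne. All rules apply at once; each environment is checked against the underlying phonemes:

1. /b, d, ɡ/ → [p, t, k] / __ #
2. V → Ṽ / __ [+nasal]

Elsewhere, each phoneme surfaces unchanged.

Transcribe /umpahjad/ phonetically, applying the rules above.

[ũmpahjat]

/u/ (word-initial): before a nasal consonant, so rule 2 applies → [ũ].
/m/ (between /u/ and /p/): no rule targets it → [m].
/p/ (between /m/ and /a/): no rule targets it → [p].
/a/ (between /p/ and /h/): rule 2 targets it, but not before a nasal consonant → unchanged [a].
/h/ stays [h].
/j/ — not in any rule's target class → [j].
/a/ (between /j/ and /d/) is in the target of rule 2 but the environment (before a nasal consonant) is not met → [a].
/d/ (word-final) occurs word-finally → [t] by rule 1.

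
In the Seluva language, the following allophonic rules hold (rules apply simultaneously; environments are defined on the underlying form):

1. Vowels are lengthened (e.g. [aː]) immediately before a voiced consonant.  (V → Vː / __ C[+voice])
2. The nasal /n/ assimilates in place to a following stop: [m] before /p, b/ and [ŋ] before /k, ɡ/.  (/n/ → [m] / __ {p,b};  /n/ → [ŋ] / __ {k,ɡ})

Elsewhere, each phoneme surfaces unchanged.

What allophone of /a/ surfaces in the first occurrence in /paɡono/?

[aː]

/a/ (between /p/ and /ɡ/) occurs before a voiced consonant → [aː] by rule 1.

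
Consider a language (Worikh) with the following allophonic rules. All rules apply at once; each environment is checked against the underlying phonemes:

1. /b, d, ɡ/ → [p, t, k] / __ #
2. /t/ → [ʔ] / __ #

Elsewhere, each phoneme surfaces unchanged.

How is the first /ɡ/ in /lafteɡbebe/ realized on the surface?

/ɡ/ (between /e/ and /b/): rule 1 targets it, but not word-finally → unchanged [ɡ].

[ɡ]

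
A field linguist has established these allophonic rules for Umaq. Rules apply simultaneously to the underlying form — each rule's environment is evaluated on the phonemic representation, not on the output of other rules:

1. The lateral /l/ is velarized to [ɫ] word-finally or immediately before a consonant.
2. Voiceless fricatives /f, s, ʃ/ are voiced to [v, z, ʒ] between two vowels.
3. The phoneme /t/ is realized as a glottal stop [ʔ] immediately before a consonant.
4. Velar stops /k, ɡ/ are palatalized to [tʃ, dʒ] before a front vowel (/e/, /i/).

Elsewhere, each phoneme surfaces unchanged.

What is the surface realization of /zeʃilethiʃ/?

/ʃ/ — between /e/ and /i/, between two vowels — surfaces as [ʒ] (rule 2).
/l/ (between /i/ and /e/) fails the environment for rule 1, so it stays [l].
/t/ (between /e/ and /h/): immediately before a consonant, so rule 3 applies → [ʔ].
/ʃ/ (word-final) fails the environment for rule 2, so it stays [ʃ].

[zeʒileʔhiʃ]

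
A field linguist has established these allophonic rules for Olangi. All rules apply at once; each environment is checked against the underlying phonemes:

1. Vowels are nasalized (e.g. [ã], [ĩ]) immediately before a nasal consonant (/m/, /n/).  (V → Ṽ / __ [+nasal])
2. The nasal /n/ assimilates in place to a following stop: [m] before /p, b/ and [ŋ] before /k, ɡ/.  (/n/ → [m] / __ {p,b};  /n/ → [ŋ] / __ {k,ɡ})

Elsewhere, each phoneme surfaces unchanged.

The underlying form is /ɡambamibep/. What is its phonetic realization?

/ɡ/ — not in any rule's target class → [ɡ].
Rule 1 applies to /a/ (between /ɡ/ and /m/: before a nasal consonant) → [ã].
/m/ stays [m].
/b/ — not in any rule's target class → [b].
/a/ meets the environment for rule 1 (before a nasal consonant) → [ã].
/m/ (between /a/ and /i/) is unaffected → [m].
/i/ (between /m/ and /b/): rule 1 targets it, but not before a nasal consonant → unchanged [i].
/b/ (between /i/ and /e/): no rule targets it → [b].
/e/ (between /b/ and /p/) is in the target of rule 1 but the environment (before a nasal consonant) is not met → [e].
/p/ stays [p].

[ɡãmbãmibep]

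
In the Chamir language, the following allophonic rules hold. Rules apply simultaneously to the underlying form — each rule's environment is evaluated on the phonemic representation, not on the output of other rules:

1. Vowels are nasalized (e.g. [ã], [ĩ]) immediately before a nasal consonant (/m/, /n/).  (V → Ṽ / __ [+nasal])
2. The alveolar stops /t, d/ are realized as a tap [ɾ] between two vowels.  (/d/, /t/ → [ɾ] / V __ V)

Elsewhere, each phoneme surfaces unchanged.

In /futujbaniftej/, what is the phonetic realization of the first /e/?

/e/ (between /t/ and /j/): rule 1 targets it, but not before a nasal consonant → unchanged [e].

[e]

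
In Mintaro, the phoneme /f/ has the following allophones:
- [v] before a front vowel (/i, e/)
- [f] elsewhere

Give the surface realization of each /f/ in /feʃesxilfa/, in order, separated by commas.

[v], [f]

Occurrence 1 (position 1): before a front vowel (/i, e/) → [v].
Occurrence 2 (position 9): no conditioning environment matches → elsewhere allophone [f].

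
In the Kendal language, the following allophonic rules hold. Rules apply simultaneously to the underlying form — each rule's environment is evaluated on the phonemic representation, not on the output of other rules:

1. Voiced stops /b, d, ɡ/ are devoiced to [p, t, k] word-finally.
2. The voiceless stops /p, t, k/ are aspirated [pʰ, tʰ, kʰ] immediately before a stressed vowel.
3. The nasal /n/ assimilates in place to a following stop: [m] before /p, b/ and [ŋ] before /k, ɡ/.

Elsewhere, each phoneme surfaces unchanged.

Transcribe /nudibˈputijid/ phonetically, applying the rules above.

[nudibˈpʰutijit]

/n/ — word-initial; rule 3 does not apply here → [n].
/d/ (between /u/ and /i/) fails the environment for rule 1, so it stays [d].
/b/ (between /i/ and /p/) is in the target of rule 1 but the environment (word-finally) is not met → [b].
/p/ — between /b/ and /u/, immediately before a stressed vowel — surfaces as [pʰ] (rule 2).
/t/ (between /u/ and /i/) fails the environment for rule 2, so it stays [t].
/d/ meets the environment for rule 1 (word-finally) → [t].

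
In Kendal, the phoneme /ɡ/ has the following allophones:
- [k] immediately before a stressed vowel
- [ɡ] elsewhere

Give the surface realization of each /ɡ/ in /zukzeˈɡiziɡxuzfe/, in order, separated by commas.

Occurrence 1 (position 6): immediately before a stressed vowel → [k].
Occurrence 2 (position 10): no conditioning environment matches → elsewhere allophone [ɡ].

[k], [ɡ]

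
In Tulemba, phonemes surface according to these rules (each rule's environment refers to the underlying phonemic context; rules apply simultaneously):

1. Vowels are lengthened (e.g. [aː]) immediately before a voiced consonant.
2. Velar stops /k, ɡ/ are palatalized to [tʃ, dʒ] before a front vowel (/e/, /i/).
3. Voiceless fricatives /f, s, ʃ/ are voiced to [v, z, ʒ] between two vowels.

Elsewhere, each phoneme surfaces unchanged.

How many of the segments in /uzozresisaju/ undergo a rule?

Segments that undergo a rule: /u/ → [uː] (rule 1); /o/ → [oː] (rule 1); /s/ → [z] (rule 3); /s/ → [z] (rule 3); /a/ → [aː] (rule 1).
All other segments surface unchanged.

5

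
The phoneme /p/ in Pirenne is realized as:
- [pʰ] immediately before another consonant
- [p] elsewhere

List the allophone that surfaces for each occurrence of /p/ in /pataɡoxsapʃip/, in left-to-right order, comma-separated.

[p], [pʰ], [p]

Occurrence 1 (position 1): no conditioning environment matches → elsewhere allophone [p].
Occurrence 2 (position 10): immediately before another consonant → [pʰ].
Occurrence 3 (position 13): no conditioning environment matches → elsewhere allophone [p].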